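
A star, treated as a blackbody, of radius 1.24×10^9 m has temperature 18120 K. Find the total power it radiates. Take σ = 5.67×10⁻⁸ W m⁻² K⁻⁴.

P ≈ 1.18×10^29 W

A = 4πr² = 4π × (1.24×10^9)² = 1.93×10^19 m².
P = σAT⁴ = 5.67×10⁻⁸ × 1.93×10^19 × (18120)⁴ = 5.67×10⁻⁸ × 1.93×10^19 × 1.08×10^17.
P = 1.18×10^29 W.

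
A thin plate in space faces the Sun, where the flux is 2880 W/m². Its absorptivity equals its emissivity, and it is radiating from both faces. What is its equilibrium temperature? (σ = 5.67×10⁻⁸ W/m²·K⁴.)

Absorbed flux αS = emitted flux 2εσT⁴ per unit area; with α = ε this gives T = (S/2σ)^(1/4).
T = (2880 / (2 × 5.67×10⁻⁸))^(1/4) = (2.54×10^10)^(1/4).
T = 399 K.

T ≈ 399 K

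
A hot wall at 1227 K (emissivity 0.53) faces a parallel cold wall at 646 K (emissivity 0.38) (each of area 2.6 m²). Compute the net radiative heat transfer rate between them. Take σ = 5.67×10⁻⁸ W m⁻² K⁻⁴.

For two large parallel gray plates, q = σ(T₁⁴ − T₂⁴) / (1/ε₁ + 1/ε₂ − 1).
1/ε₁ + 1/ε₂ − 1 = 1/0.53 + 1/0.38 − 1 = 3.518.
T₁⁴ − T₂⁴ = 2.27×10^12 − 1.74×10^11 = 2.09×10^12 K⁴.
q = 5.67×10⁻⁸ × 2.09×10^12 / 3.518 = 33700 W/m².
Q = q·A = 33700 × 2.6 = 87700 W.

Q ≈ 87700 W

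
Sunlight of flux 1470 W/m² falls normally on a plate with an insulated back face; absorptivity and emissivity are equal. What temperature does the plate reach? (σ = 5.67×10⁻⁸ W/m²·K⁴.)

Absorbed flux αS = emitted flux εσT⁴ (one radiating face); with α = ε, T = (S/σ)^(1/4).
T = (1470 / 5.67×10⁻⁸)^(1/4) = (2.59×10^10)^(1/4).
T = 401 K.

T ≈ 401 K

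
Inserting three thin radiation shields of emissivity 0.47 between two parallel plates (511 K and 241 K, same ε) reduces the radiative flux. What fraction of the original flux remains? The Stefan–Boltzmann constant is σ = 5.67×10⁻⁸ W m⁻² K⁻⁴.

With N identical shields there are N+1 = 4 gaps in series, each with the same radiative resistance, so the flux falls to 1/(N+1) of its unshielded value.

ratio ≈ 0.250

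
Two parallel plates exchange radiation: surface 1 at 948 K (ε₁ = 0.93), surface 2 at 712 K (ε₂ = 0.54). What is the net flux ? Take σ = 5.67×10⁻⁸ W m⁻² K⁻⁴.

q ≈ 16200 W/m²

For two large parallel gray plates, q = σ(T₁⁴ − T₂⁴) / (1/ε₁ + 1/ε₂ − 1).
1/ε₁ + 1/ε₂ − 1 = 1/0.93 + 1/0.54 − 1 = 1.927.
T₁⁴ − T₂⁴ = 8.08×10^11 − 2.57×10^11 = 5.51×10^11 K⁴.
q = 5.67×10⁻⁸ × 5.51×10^11 / 1.927 = 16200 W/m².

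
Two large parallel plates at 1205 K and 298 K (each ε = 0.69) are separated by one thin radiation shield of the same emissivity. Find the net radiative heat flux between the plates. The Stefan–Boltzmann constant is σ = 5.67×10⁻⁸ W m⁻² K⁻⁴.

Each of the 2 gaps contributes resistance (2/ε − 1) = 2/0.69 − 1 = 1.899; total = 3.797.
q = σ(T₁⁴ − T₂⁴) / 3.797 = 5.67×10⁻⁸ × 2.10×10^12 / 3.797 = 31400 W/m².

q ≈ 31400 W/m²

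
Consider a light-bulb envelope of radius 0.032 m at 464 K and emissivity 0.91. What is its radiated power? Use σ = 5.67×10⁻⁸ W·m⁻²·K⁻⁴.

A = 4πr² = 4π × (0.032)² = 0.0129 m².
Stefan–Boltzmann: P = εσAT⁴ = 0.91 × 5.67×10⁻⁸ × 0.0129 × (464)⁴ = 0.91 × 5.67×10⁻⁸ × 0.0129 × 4.64×10^10.
P = 30.8 W.

P ≈ 30.8 W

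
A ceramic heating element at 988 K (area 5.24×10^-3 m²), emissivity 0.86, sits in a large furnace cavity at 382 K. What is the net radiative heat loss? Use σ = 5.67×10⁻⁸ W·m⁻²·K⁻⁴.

Q = εσA(T⁴ − T_s⁴). T⁴ − T_s⁴ = (988)⁴ − (382)⁴ = 9.53×10^11 − 2.13×10^10 = 9.32×10^11 K⁴.
Q = 0.86 × 5.67×10⁻⁸ × 5.24×10^-3 × 9.32×10^11 = 238 W.

Q ≈ 238 W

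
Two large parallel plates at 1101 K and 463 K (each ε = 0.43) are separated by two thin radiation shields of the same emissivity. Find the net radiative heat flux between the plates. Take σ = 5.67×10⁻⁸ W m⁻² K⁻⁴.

q ≈ 7370 W/m²

Each of the 3 gaps contributes resistance (2/ε − 1) = 2/0.43 − 1 = 3.651; total = 10.95.
q = σ(T₁⁴ − T₂⁴) / 10.95 = 5.67×10⁻⁸ × 1.42×10^12 / 10.95 = 7370 W/m².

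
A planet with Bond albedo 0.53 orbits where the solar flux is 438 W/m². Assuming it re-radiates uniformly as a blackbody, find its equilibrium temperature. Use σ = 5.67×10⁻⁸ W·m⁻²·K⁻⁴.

T ≈ 174 K

Power absorbed = (1−a)S·πR²; power emitted = 4πR²σT⁴. Equating and cancelling πR²:
T = ((1−a)S / 4σ)^(1/4) = (206 / (4 × 5.67×10⁻⁸))^(1/4) = (9.08×10^8)^(1/4).
T = 174 K.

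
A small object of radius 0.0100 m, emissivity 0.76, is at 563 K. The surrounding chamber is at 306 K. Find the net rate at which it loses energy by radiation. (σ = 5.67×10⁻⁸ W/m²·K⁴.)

Q ≈ 4.97 W

A = 4πr² = 4π × (0.0100)² = 1.26×10^-3 m².
Q = εσA(T⁴ − T_s⁴). T⁴ − T_s⁴ = (563)⁴ − (306)⁴ = 1.00×10^11 − 8.77×10^9 = 9.17×10^10 K⁴.
Q = 0.76 × 5.67×10⁻⁸ × 1.26×10^-3 × 9.17×10^10 = 4.97 W.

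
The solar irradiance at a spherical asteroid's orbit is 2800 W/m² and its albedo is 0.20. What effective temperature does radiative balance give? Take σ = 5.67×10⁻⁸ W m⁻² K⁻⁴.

T ≈ 315 K

Power absorbed = (1−a)S·πR²; power emitted = 4πR²σT⁴. Equating and cancelling πR²:
T = ((1−a)S / 4σ)^(1/4) = (2240 / (4 × 5.67×10⁻⁸))^(1/4) = (9.88×10^9)^(1/4).
T = 315 K.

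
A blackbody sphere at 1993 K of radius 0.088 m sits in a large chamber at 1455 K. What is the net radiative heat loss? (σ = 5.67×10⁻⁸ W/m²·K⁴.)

Q ≈ 62300 W

A = 4πr² = 4π × (0.088)² = 0.0973 m².
Q = σA(T⁴ − T_s⁴). T⁴ − T_s⁴ = (1993)⁴ − (1455)⁴ = 1.58×10^13 − 4.48×10^12 = 1.13×10^13 K⁴.
Q = 5.67×10⁻⁸ × 0.0973 × 1.13×10^13 = 62300 W.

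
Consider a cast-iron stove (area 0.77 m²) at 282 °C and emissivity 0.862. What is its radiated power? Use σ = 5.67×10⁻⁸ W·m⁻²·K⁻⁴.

P ≈ 3570 W

282 °C = 555 K.
P = εσAT⁴ = 0.862 × 5.67×10⁻⁸ × 0.770 × (555)⁴ = 0.862 × 5.67×10⁻⁸ × 0.770 × 9.49×10^10.
P = 3570 W.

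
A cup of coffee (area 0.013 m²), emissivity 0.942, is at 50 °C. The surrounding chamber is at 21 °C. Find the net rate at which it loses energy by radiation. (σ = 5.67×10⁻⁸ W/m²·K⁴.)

Q ≈ 2.37 W

Convert: 50 °C = 323 K; 21 °C = 294 K.
Q = εσA(T⁴ − T_s⁴). T⁴ − T_s⁴ = (323)⁴ − (294)⁴ = 1.09×10^10 − 7.47×10^9 = 3.41×10^9 K⁴.
Q = 0.942 × 5.67×10⁻⁸ × 0.0130 × 3.41×10^9 = 2.37 W.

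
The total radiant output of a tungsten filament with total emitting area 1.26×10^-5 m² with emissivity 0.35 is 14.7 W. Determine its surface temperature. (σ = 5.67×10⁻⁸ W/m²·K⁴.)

From P = εσAT⁴, T = (P / εσA)^(1/4) = (14.7 / (0.35 × 5.67×10⁻⁸ × 1.26×10^-5))^(1/4).
T = (5.88×10^13)^(1/4) = 2770 K.

T ≈ 2770 K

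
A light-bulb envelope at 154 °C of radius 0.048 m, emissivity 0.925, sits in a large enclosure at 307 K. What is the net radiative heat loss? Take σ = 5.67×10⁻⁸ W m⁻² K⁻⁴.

A = 4πr² = 4π × (0.048)² = 0.0290 m².
Convert: 154 °C = 427 K.
Q = εσA(T⁴ − T_s⁴). T⁴ − T_s⁴ = (427)⁴ − (307)⁴ = 3.32×10^10 − 8.88×10^9 = 2.44×10^10 K⁴.
Q = 0.925 × 5.67×10⁻⁸ × 0.0290 × 2.44×10^10 = 37.0 W.

Q ≈ 37.0 W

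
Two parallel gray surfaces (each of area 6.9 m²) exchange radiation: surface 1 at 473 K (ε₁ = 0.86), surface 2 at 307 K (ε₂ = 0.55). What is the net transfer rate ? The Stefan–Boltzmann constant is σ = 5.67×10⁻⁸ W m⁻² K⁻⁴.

Q ≈ 8130 W

For two large parallel gray plates, q = σ(T₁⁴ − T₂⁴) / (1/ε₁ + 1/ε₂ − 1).
1/ε₁ + 1/ε₂ − 1 = 1/0.86 + 1/0.55 − 1 = 1.981.
T₁⁴ − T₂⁴ = 5.01×10^10 − 8.88×10^9 = 4.12×10^10 K⁴.
q = 5.67×10⁻⁸ × 4.12×10^10 / 1.981 = 1180 W/m².
Q = q·A = 1180 × 6.9 = 8130 W.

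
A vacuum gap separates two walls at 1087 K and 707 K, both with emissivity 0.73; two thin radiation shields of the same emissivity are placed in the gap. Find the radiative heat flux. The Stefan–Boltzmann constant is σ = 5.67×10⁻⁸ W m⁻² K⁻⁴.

q ≈ 12500 W/m²

Each of the 3 gaps contributes resistance (2/ε − 1) = 2/0.73 − 1 = 1.740; total = 5.219.
q = σ(T₁⁴ − T₂⁴) / 5.219 = 5.67×10⁻⁸ × 1.15×10^12 / 5.219 = 12500 W/m².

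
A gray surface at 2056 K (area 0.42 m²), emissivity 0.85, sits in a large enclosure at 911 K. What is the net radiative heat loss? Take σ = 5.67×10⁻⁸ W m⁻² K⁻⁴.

Q = εσA(T⁴ − T_s⁴). T⁴ − T_s⁴ = (2056)⁴ − (911)⁴ = 1.79×10^13 − 6.89×10^11 = 1.72×10^13 K⁴.
Q = 0.85 × 5.67×10⁻⁸ × 0.420 × 1.72×10^13 = 3.48×10^5 W.

Q ≈ 3.48×10^5 W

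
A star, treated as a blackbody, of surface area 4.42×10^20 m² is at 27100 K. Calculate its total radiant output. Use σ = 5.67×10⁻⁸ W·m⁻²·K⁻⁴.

P ≈ 1.35×10^31 W

P = σAT⁴ = 5.67×10⁻⁸ × 4.42×10^20 × (27100)⁴ = 5.67×10⁻⁸ × 4.42×10^20 × 5.39×10^17.
P = 1.35×10^31 W.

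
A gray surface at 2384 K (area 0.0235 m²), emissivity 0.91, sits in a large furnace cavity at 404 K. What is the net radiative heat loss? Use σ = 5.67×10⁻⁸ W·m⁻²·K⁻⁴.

Q = εσA(T⁴ − T_s⁴). T⁴ − T_s⁴ = (2384)⁴ − (404)⁴ = 3.23×10^13 − 2.66×10^10 = 3.23×10^13 K⁴.
Q = 0.91 × 5.67×10⁻⁸ × 0.0235 × 3.23×10^13 = 39100 W.

Q ≈ 39100 W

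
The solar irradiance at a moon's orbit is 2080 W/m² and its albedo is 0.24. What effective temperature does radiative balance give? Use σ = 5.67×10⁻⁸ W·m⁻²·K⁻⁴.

Power absorbed = (1−a)S·πR²; power emitted = 4πR²σT⁴. Equating and cancelling πR²:
T = ((1−a)S / 4σ)^(1/4) = (1580 / (4 × 5.67×10⁻⁸))^(1/4) = (6.97×10^9)^(1/4).
T = 289 K.

T ≈ 289 K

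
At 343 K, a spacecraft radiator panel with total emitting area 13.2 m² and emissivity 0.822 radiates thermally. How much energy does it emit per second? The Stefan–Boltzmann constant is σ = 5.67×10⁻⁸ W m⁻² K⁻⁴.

Stefan–Boltzmann: P = εσAT⁴ = 0.822 × 5.67×10⁻⁸ × 13.2 × (343)⁴ = 0.822 × 5.67×10⁻⁸ × 13.2 × 1.38×10^10.
P = 8520 W.

P ≈ 8520 W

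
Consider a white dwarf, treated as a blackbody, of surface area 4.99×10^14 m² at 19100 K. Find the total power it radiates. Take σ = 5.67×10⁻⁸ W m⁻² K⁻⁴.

P = σAT⁴ = 5.67×10⁻⁸ × 4.99×10^14 × (19100)⁴ = 5.67×10⁻⁸ × 4.99×10^14 × 1.33×10^17.
P = 3.77×10^24 W.

P ≈ 3.77×10^24 W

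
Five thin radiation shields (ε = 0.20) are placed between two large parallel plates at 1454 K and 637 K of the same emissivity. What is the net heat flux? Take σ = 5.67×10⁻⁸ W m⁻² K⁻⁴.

q ≈ 4520 W/m²

Each of the 6 gaps contributes resistance (2/ε − 1) = 2/0.20 − 1 = 9.000; total = 54.00.
q = σ(T₁⁴ − T₂⁴) / 54.00 = 5.67×10⁻⁸ × 4.30×10^12 / 54.00 = 4520 W/m².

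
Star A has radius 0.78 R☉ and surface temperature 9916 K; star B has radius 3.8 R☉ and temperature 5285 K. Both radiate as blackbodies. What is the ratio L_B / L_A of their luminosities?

L_B/L_A ≈ 1.92

L = 4πR²σT⁴ ∝ R²T⁴, so L_B/L_A = (3.8/0.78)² × (5285/9916)⁴ = 23.7 × 0.0807 = 1.92.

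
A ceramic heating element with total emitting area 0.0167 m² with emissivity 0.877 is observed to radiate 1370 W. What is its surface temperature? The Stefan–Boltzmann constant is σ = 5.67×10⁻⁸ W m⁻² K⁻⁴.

From P = εσAT⁴, T = (P / εσA)^(1/4) = (1370 / (0.877 × 5.67×10⁻⁸ × 0.0167))^(1/4).
T = (1.65×10^12)^(1/4) = 1130 K.

T ≈ 1130 K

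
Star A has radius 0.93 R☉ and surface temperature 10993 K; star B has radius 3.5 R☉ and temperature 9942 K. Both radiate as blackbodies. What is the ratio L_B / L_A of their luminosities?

L_B/L_A ≈ 9.48

L = 4πR²σT⁴ ∝ R²T⁴, so L_B/L_A = (3.5/0.93)² × (9942/10993)⁴ = 14.2 × 0.669 = 9.48.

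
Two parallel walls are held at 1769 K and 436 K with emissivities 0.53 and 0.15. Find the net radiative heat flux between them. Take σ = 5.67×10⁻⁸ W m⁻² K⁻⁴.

q ≈ 73200 W/m²

For two large parallel gray plates, q = σ(T₁⁴ − T₂⁴) / (1/ε₁ + 1/ε₂ − 1).
1/ε₁ + 1/ε₂ − 1 = 1/0.53 + 1/0.15 − 1 = 7.553.
T₁⁴ − T₂⁴ = 9.79×10^12 − 3.61×10^10 = 9.76×10^12 K⁴.
q = 5.67×10⁻⁸ × 9.76×10^12 / 7.553 = 73200 W/m².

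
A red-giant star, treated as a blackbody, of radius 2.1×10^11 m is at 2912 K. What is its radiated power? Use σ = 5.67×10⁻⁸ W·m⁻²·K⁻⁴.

P ≈ 2.26×10^30 W

A = 4πr² = 4π × (2.1×10^11)² = 5.54×10^23 m².
P = σAT⁴ = 5.67×10⁻⁸ × 5.54×10^23 × (2912)⁴ = 5.67×10⁻⁸ × 5.54×10^23 × 7.19×10^13.
P = 2.26×10^30 W.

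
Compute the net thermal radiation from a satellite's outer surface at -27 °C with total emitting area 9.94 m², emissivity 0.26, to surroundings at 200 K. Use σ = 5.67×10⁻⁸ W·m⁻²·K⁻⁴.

Q ≈ 302 W

Convert: -27 °C = 246 K.
Q = εσA(T⁴ − T_s⁴). T⁴ − T_s⁴ = (246)⁴ − (200)⁴ = 3.66×10^9 − 1.60×10^9 = 2.06×10^9 K⁴.
Q = 0.26 × 5.67×10⁻⁸ × 9.94 × 2.06×10^9 = 302 W.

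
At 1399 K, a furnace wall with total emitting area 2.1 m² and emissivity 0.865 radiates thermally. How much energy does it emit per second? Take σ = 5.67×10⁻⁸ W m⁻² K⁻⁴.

Stefan–Boltzmann: P = εσAT⁴ = 0.865 × 5.67×10⁻⁸ × 2.10 × (1399)⁴ = 0.865 × 5.67×10⁻⁸ × 2.10 × 3.83×10^12.
P = 3.95×10^5 W.

P ≈ 3.95×10^5 W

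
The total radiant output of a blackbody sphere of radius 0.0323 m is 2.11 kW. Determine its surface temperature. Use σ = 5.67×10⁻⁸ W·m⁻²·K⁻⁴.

T ≈ 1300 K

A = 4πr² = 4π × (0.0323)² = 0.0131 m².
From P = σAT⁴, T = (P / σA)^(1/4) = (2110 / (5.67×10⁻⁸ × 0.0131))^(1/4).
T = (2.84×10^12)^(1/4) = 1300 K.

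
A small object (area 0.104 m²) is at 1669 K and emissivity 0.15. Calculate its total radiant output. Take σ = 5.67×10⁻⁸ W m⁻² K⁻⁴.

P ≈ 6860 W

P = εσAT⁴ = 0.15 × 5.67×10⁻⁸ × 0.104 × (1669)⁴ = 0.15 × 5.67×10⁻⁸ × 0.104 × 7.76×10^12.
P = 6860 W.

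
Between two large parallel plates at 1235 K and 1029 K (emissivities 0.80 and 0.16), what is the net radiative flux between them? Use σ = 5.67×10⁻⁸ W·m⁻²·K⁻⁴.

q ≈ 10500 W/m²

For two large parallel gray plates, q = σ(T₁⁴ − T₂⁴) / (1/ε₁ + 1/ε₂ − 1).
1/ε₁ + 1/ε₂ − 1 = 1/0.80 + 1/0.16 − 1 = 6.500.
T₁⁴ − T₂⁴ = 2.33×10^12 − 1.12×10^12 = 1.21×10^12 K⁴.
q = 5.67×10⁻⁸ × 1.21×10^12 / 6.500 = 10500 W/m².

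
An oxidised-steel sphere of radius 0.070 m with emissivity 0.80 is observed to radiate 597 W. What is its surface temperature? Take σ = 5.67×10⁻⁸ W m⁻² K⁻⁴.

A = 4πr² = 4π × (0.070)² = 0.0616 m².
From P = εσAT⁴, T = (P / εσA)^(1/4) = (597 / (0.80 × 5.67×10⁻⁸ × 0.0616))^(1/4).
T = (2.14×10^11)^(1/4) = 680 K.

T ≈ 680 K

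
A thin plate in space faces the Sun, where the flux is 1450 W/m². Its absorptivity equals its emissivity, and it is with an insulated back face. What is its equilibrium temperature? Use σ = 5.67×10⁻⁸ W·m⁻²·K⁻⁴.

Absorbed flux αS = emitted flux εσT⁴ (one radiating face); with α = ε, T = (S/σ)^(1/4).
T = (1450 / 5.67×10⁻⁸)^(1/4) = (2.56×10^10)^(1/4).
T = 400 K.

T ≈ 400 K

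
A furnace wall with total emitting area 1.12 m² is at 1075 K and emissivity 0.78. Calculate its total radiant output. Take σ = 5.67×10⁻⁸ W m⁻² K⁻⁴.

Stefan–Boltzmann: P = εσAT⁴ = 0.78 × 5.67×10⁻⁸ × 1.12 × (1075)⁴ = 0.78 × 5.67×10⁻⁸ × 1.12 × 1.34×10^12.
P = 66100 W.

P ≈ 66100 W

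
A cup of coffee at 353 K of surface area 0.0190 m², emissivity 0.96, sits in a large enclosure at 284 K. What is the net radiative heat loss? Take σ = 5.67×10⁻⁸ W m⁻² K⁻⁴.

Q ≈ 9.33 W

Q = εσA(T⁴ − T_s⁴). T⁴ − T_s⁴ = (353)⁴ − (284)⁴ = 1.55×10^10 − 6.51×10^9 = 9.02×10^9 K⁴.
Q = 0.96 × 5.67×10⁻⁸ × 0.0190 × 9.02×10^9 = 9.33 W.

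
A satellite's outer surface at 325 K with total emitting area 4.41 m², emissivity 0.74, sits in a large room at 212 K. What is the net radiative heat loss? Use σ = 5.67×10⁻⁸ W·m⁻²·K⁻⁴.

Q ≈ 1690 W

Q = εσA(T⁴ − T_s⁴). T⁴ − T_s⁴ = (325)⁴ − (212)⁴ = 1.12×10^10 − 2.02×10^9 = 9.14×10^9 K⁴.
Q = 0.74 × 5.67×10⁻⁸ × 4.41 × 9.14×10^9 = 1690 W.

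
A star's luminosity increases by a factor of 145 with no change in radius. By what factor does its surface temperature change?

P ∝ T⁴ ⇒ T ∝ P^(1/4), so T scales by (145)^(1/4) = 3.47.

factor ≈ 3.47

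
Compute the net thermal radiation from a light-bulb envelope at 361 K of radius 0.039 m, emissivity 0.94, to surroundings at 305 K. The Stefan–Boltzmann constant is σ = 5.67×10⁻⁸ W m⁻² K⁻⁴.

Q ≈ 8.49 W

A = 4πr² = 4π × (0.039)² = 0.0191 m².
Q = εσA(T⁴ − T_s⁴). T⁴ − T_s⁴ = (361)⁴ − (305)⁴ = 1.70×10^10 − 8.65×10^9 = 8.33×10^9 K⁴.
Q = 0.94 × 5.67×10⁻⁸ × 0.0191 × 8.33×10^9 = 8.49 W.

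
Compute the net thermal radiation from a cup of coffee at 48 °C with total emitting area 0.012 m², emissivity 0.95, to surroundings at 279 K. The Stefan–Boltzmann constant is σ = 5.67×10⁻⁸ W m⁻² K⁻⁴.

Q ≈ 2.95 W

Convert: 48 °C = 321 K.
Q = εσA(T⁴ − T_s⁴). T⁴ − T_s⁴ = (321)⁴ − (279)⁴ = 1.06×10^10 − 6.06×10^9 = 4.56×10^9 K⁴.
Q = 0.95 × 5.67×10⁻⁸ × 0.0120 × 4.56×10^9 = 2.95 W.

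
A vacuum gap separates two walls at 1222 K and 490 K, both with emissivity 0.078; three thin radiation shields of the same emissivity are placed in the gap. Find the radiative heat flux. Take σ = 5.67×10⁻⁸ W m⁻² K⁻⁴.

q ≈ 1250 W/m²

Each of the 4 gaps contributes resistance (2/ε − 1) = 2/0.078 − 1 = 24.64; total = 98.56.
q = σ(T₁⁴ − T₂⁴) / 98.56 = 5.67×10⁻⁸ × 2.17×10^12 / 98.56 = 1250 W/m².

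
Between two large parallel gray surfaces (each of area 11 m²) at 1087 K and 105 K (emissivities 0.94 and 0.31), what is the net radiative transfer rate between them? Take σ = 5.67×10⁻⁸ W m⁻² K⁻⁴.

For two large parallel gray plates, q = σ(T₁⁴ − T₂⁴) / (1/ε₁ + 1/ε₂ − 1).
1/ε₁ + 1/ε₂ − 1 = 1/0.94 + 1/0.31 − 1 = 3.290.
T₁⁴ − T₂⁴ = 1.40×10^12 − 1.22×10^8 = 1.40×10^12 K⁴.
q = 5.67×10⁻⁸ × 1.40×10^12 / 3.290 = 24100 W/m².
Q = q·A = 24100 × 11 = 2.65×10^5 W.

Q ≈ 2.65×10^5 W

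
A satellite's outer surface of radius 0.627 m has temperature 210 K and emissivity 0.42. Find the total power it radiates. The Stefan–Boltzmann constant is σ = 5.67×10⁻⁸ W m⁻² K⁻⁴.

P ≈ 229 W

A = 4πr² = 4π × (0.627)² = 4.94 m².
Stefan–Boltzmann: P = εσAT⁴ = 0.42 × 5.67×10⁻⁸ × 4.94 × (210)⁴ = 0.42 × 5.67×10⁻⁸ × 4.94 × 1.94×10^9.
P = 229 W.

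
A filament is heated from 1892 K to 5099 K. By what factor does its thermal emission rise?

ratio ≈ 52.8

P ∝ T⁴, so the ratio is (5099/1892)⁴ = (2.695)⁴ = 52.8.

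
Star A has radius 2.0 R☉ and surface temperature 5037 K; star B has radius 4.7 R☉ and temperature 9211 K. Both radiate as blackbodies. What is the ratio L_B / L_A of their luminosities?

L_B/L_A ≈ 61.8

L = 4πR²σT⁴ ∝ R²T⁴, so L_B/L_A = (4.7/2.0)² × (9211/5037)⁴ = 5.52 × 11.2 = 61.8.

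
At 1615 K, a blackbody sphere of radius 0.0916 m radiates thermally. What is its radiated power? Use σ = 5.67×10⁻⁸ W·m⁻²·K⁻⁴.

P ≈ 40700 W

A = 4πr² = 4π × (0.0916)² = 0.105 m².
P = σAT⁴ = 5.67×10⁻⁸ × 0.105 × (1615)⁴ = 5.67×10⁻⁸ × 0.105 × 6.80×10^12.
P = 40700 W.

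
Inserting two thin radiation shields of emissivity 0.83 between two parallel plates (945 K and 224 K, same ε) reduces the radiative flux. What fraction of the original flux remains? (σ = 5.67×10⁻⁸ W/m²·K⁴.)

ratio ≈ 0.333

With N identical shields there are N+1 = 3 gaps in series, each with the same radiative resistance, so the flux falls to 1/(N+1) of its unshielded value.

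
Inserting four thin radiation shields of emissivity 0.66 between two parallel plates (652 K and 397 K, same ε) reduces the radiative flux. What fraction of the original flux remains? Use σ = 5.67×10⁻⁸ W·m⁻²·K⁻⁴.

With N identical shields there are N+1 = 5 gaps in series, each with the same radiative resistance, so the flux falls to 1/(N+1) of its unshielded value.

ratio ≈ 0.200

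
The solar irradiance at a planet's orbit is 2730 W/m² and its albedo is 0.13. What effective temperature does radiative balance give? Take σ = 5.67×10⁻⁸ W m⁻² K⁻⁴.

T ≈ 320 K

Power absorbed = (1−a)S·πR²; power emitted = 4πR²σT⁴. Equating and cancelling πR²:
T = ((1−a)S / 4σ)^(1/4) = (2380 / (4 × 5.67×10⁻⁸))^(1/4) = (1.05×10^10)^(1/4).
T = 320 K.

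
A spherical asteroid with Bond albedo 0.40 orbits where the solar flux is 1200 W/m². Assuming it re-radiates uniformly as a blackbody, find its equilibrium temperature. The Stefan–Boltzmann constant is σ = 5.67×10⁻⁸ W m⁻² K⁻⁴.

T ≈ 237 K

Power absorbed = (1−a)S·πR²; power emitted = 4πR²σT⁴. Equating and cancelling πR²:
T = ((1−a)S / 4σ)^(1/4) = (720 / (4 × 5.67×10⁻⁸))^(1/4) = (3.17×10^9)^(1/4).
T = 237 K.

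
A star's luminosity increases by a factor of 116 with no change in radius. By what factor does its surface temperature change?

factor ≈ 3.28

P ∝ T⁴ ⇒ T ∝ P^(1/4), so T scales by (116)^(1/4) = 3.28.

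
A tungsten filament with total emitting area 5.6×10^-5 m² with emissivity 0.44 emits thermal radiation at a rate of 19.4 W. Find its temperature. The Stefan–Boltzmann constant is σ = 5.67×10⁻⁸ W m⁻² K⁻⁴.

From P = εσAT⁴, T = (P / εσA)^(1/4) = (19.4 / (0.44 × 5.67×10⁻⁸ × 5.60×10^-5))^(1/4).
T = (1.39×10^13)^(1/4) = 1930 K.

T ≈ 1930 K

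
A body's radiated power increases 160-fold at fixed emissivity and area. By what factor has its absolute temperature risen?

P ∝ T⁴ ⇒ T ∝ P^(1/4), so T scales by (160)^(1/4) = 3.56.

factor ≈ 3.56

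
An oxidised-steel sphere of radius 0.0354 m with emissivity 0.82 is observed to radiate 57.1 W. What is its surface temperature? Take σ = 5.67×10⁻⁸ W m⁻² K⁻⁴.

A = 4πr² = 4π × (0.0354)² = 0.0157 m².
From P = εσAT⁴, T = (P / εσA)^(1/4) = (57.1 / (0.82 × 5.67×10⁻⁸ × 0.0157))^(1/4).
T = (7.80×10^10)^(1/4) = 528 K.

T ≈ 528 K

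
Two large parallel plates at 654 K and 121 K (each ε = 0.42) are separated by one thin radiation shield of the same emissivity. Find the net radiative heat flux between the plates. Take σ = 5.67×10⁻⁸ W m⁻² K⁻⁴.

Each of the 2 gaps contributes resistance (2/ε − 1) = 2/0.42 − 1 = 3.762; total = 7.524.
q = σ(T₁⁴ − T₂⁴) / 7.524 = 5.67×10⁻⁸ × 1.83×10^11 / 7.524 = 1380 W/m².

q ≈ 1380 W/m²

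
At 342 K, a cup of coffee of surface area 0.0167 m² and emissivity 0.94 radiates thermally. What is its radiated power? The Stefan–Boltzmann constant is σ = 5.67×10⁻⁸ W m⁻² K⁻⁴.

P = εσAT⁴ = 0.94 × 5.67×10⁻⁸ × 0.0167 × (342)⁴ = 0.94 × 5.67×10⁻⁸ × 0.0167 × 1.37×10^10.
P = 12.2 W.

P ≈ 12.2 W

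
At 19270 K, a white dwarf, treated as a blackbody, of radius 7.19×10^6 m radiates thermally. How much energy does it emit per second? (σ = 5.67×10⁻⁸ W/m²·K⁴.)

A = 4πr² = 4π × (7.19×10^6)² = 6.50×10^14 m².
P = σAT⁴ = 5.67×10⁻⁸ × 6.50×10^14 × (19270)⁴ = 5.67×10⁻⁸ × 6.50×10^14 × 1.38×10^17.
P = 5.08×10^24 W.

P ≈ 5.08×10^24 W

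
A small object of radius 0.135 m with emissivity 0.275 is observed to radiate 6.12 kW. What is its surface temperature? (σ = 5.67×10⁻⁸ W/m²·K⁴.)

A = 4πr² = 4π × (0.135)² = 0.229 m².
From P = εσAT⁴, T = (P / εσA)^(1/4) = (6120 / (0.275 × 5.67×10⁻⁸ × 0.229))^(1/4).
T = (1.71×10^12)^(1/4) = 1140 K.

T ≈ 1140 K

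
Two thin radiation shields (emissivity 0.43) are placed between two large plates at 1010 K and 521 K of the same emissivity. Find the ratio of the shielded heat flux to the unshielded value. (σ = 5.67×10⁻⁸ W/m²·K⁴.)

ratio ≈ 0.333

With N identical shields there are N+1 = 3 gaps in series, each with the same radiative resistance, so the flux falls to 1/(N+1) of its unshielded value.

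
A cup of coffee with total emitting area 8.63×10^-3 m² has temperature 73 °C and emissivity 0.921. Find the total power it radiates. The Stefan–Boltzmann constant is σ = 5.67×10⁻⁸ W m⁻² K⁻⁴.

P ≈ 6.46 W

73 °C = 346 K.
P = εσAT⁴ = 0.921 × 5.67×10⁻⁸ × 8.63×10^-3 × (346)⁴ = 0.921 × 5.67×10⁻⁸ × 8.63×10^-3 × 1.43×10^10.
P = 6.46 W.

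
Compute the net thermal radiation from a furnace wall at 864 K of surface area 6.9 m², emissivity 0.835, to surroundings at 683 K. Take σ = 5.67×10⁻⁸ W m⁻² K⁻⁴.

Q ≈ 1.11×10^5 W

Q = εσA(T⁴ − T_s⁴). T⁴ − T_s⁴ = (864)⁴ − (683)⁴ = 5.57×10^11 − 2.18×10^11 = 3.40×10^11 K⁴.
Q = 0.835 × 5.67×10⁻⁸ × 6.90 × 3.40×10^11 = 1.11×10^5 W.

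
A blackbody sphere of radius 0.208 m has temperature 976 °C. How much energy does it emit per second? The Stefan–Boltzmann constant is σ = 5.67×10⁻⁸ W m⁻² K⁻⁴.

A = 4πr² = 4π × (0.208)² = 0.544 m².
976 °C = 1249 K.
P = σAT⁴ = 5.67×10⁻⁸ × 0.544 × (1249)⁴ = 5.67×10⁻⁸ × 0.544 × 2.43×10^12.
P = 75000 W.

P ≈ 75000 W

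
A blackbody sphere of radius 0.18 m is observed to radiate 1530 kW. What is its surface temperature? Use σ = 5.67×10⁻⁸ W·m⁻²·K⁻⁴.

A = 4πr² = 4π × (0.18)² = 0.407 m².
From P = σAT⁴, T = (P / σA)^(1/4) = (1.53×10^6 / (5.67×10⁻⁸ × 0.407))^(1/4).
T = (6.63×10^13)^(1/4) = 2850 K.

T ≈ 2850 K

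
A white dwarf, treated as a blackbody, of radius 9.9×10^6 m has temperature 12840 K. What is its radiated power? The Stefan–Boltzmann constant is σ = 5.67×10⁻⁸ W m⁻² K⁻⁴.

P ≈ 1.90×10^24 W

A = 4πr² = 4π × (9.9×10^6)² = 1.23×10^15 m².
P = σAT⁴ = 5.67×10⁻⁸ × 1.23×10^15 × (12840)⁴ = 5.67×10⁻⁸ × 1.23×10^15 × 2.72×10^16.
P = 1.90×10^24 W.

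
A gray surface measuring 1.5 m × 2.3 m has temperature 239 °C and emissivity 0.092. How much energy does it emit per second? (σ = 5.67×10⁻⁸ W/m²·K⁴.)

P ≈ 1240 W

A = 1.5 × 2.3 = 3.45 m².
239 °C = 512 K.
Stefan–Boltzmann: P = εσAT⁴ = 0.092 × 5.67×10⁻⁸ × 3.45 × (512)⁴ = 0.092 × 5.67×10⁻⁸ × 3.45 × 6.87×10^10.
P = 1240 W.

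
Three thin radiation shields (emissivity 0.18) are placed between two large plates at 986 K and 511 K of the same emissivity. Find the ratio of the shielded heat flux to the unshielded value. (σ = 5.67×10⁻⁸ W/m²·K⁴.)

ratio ≈ 0.250

With N identical shields there are N+1 = 4 gaps in series, each with the same radiative resistance, so the flux falls to 1/(N+1) of its unshielded value.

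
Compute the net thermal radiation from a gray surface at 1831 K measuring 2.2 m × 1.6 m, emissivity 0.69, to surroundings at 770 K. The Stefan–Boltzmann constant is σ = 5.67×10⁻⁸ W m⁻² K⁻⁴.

A = 2.2 × 1.6 = 3.52 m².
Q = εσA(T⁴ − T_s⁴). T⁴ − T_s⁴ = (1831)⁴ − (770)⁴ = 1.12×10^13 − 3.52×10^11 = 1.09×10^13 K⁴.
Q = 0.69 × 5.67×10⁻⁸ × 3.52 × 1.09×10^13 = 1.50×10^6 W.

Q ≈ 1.50×10^6 W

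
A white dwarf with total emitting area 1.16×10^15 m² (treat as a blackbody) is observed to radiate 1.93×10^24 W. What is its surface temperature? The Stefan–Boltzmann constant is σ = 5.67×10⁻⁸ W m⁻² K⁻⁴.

T ≈ 13100 K

From P = σAT⁴, T = (P / σA)^(1/4) = (1.93×10^24 / (5.67×10⁻⁸ × 1.16×10^15))^(1/4).
T = (2.93×10^16)^(1/4) = 13100 K.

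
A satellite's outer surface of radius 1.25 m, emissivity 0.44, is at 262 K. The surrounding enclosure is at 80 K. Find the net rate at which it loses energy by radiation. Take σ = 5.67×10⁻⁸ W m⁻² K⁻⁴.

Q ≈ 2290 W

A = 4πr² = 4π × (1.25)² = 19.6 m².
Q = εσA(T⁴ − T_s⁴). T⁴ − T_s⁴ = (262)⁴ − (80)⁴ = 4.71×10^9 − 4.10×10^7 = 4.67×10^9 K⁴.
Q = 0.44 × 5.67×10⁻⁸ × 19.6 × 4.67×10^9 = 2290 W.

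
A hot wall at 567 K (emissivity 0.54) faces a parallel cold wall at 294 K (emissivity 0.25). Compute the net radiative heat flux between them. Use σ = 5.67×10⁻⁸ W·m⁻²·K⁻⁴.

For two large parallel gray plates, q = σ(T₁⁴ − T₂⁴) / (1/ε₁ + 1/ε₂ − 1).
1/ε₁ + 1/ε₂ − 1 = 1/0.54 + 1/0.25 − 1 = 4.852.
T₁⁴ − T₂⁴ = 1.03×10^11 − 7.47×10^9 = 9.59×10^10 K⁴.
q = 5.67×10⁻⁸ × 9.59×10^10 / 4.852 = 1120 W/m².

q ≈ 1120 W/m²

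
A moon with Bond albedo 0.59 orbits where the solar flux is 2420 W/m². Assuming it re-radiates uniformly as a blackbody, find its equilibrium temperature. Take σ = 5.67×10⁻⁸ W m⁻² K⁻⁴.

T ≈ 257 K

Power absorbed = (1−a)S·πR²; power emitted = 4πR²σT⁴. Equating and cancelling πR²:
T = ((1−a)S / 4σ)^(1/4) = (992 / (4 × 5.67×10⁻⁸))^(1/4) = (4.37×10^9)^(1/4).
T = 257 K.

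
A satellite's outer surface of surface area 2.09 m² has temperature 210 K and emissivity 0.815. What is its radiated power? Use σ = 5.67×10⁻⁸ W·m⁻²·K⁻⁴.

P ≈ 188 W

Stefan–Boltzmann: P = εσAT⁴ = 0.815 × 5.67×10⁻⁸ × 2.09 × (210)⁴ = 0.815 × 5.67×10⁻⁸ × 2.09 × 1.94×10^9.
P = 188 W.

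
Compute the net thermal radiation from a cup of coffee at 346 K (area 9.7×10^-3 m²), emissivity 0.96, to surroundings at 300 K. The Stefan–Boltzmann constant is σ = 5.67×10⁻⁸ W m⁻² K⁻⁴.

Q ≈ 3.29 W

Q = εσA(T⁴ − T_s⁴). T⁴ − T_s⁴ = (346)⁴ − (300)⁴ = 1.43×10^10 − 8.10×10^9 = 6.23×10^9 K⁴.
Q = 0.96 × 5.67×10⁻⁸ × 9.70×10^-3 × 6.23×10^9 = 3.29 W.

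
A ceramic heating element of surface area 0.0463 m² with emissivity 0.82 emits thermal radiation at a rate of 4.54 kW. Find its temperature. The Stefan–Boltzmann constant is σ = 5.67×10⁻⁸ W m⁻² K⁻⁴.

From P = εσAT⁴, T = (P / εσA)^(1/4) = (4540 / (0.82 × 5.67×10⁻⁸ × 0.0463))^(1/4).
T = (2.11×10^12)^(1/4) = 1210 K.

T ≈ 1210 K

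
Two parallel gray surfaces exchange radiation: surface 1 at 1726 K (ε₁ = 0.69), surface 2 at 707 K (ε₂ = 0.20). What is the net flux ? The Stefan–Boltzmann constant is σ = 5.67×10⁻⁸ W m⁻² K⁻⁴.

For two large parallel gray plates, q = σ(T₁⁴ − T₂⁴) / (1/ε₁ + 1/ε₂ − 1).
1/ε₁ + 1/ε₂ − 1 = 1/0.69 + 1/0.20 − 1 = 5.449.
T₁⁴ − T₂⁴ = 8.87×10^12 − 2.50×10^11 = 8.63×10^12 K⁴.
q = 5.67×10⁻⁸ × 8.63×10^12 / 5.449 = 89700 W/m².

q ≈ 89700 W/m²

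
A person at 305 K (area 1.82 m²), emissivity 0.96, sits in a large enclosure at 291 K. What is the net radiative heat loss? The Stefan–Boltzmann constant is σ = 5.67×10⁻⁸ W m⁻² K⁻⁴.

Q ≈ 147 W

Q = εσA(T⁴ − T_s⁴). T⁴ − T_s⁴ = (305)⁴ − (291)⁴ = 8.65×10^9 − 7.17×10^9 = 1.48×10^9 K⁴.
Q = 0.96 × 5.67×10⁻⁸ × 1.82 × 1.48×10^9 = 147 W.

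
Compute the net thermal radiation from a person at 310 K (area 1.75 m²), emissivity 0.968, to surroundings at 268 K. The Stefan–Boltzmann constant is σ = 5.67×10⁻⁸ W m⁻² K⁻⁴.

Q ≈ 392 W

Q = εσA(T⁴ − T_s⁴). T⁴ − T_s⁴ = (310)⁴ − (268)⁴ = 9.24×10^9 − 5.16×10^9 = 4.08×10^9 K⁴.
Q = 0.968 × 5.67×10⁻⁸ × 1.75 × 4.08×10^9 = 392 W.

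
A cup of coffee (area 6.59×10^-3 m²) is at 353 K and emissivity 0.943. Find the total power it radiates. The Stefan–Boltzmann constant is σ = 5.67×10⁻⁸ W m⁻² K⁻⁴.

P ≈ 5.47 W

Stefan–Boltzmann: P = εσAT⁴ = 0.943 × 5.67×10⁻⁸ × 6.59×10^-3 × (353)⁴ = 0.943 × 5.67×10⁻⁸ × 6.59×10^-3 × 1.55×10^10.
P = 5.47 W.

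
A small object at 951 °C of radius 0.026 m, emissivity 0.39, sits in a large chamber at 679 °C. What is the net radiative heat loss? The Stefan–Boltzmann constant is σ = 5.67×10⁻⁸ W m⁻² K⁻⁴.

Q ≈ 267 W

A = 4πr² = 4π × (0.026)² = 8.49×10^-3 m².
Convert: 951 °C = 1224 K; 679 °C = 952 K.
Q = εσA(T⁴ − T_s⁴). T⁴ − T_s⁴ = (1224)⁴ − (952)⁴ = 2.24×10^12 − 8.21×10^11 = 1.42×10^12 K⁴.
Q = 0.39 × 5.67×10⁻⁸ × 8.49×10^-3 × 1.42×10^12 = 267 W.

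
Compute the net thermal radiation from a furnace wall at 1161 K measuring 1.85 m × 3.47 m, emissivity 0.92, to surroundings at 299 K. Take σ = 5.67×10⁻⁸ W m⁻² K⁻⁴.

Q ≈ 6.06×10^5 W

A = 1.85 × 3.47 = 6.42 m².
Q = εσA(T⁴ − T_s⁴). T⁴ − T_s⁴ = (1161)⁴ − (299)⁴ = 1.82×10^12 − 7.99×10^9 = 1.81×10^12 K⁴.
Q = 0.92 × 5.67×10⁻⁸ × 6.42 × 1.81×10^12 = 6.06×10^5 W.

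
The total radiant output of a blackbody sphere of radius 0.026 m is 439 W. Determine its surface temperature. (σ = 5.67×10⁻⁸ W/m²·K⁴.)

A = 4πr² = 4π × (0.026)² = 8.49×10^-3 m².
From P = σAT⁴, T = (P / σA)^(1/4) = (439 / (5.67×10⁻⁸ × 8.49×10^-3))^(1/4).
T = (9.11×10^11)^(1/4) = 977 K.

T ≈ 977 K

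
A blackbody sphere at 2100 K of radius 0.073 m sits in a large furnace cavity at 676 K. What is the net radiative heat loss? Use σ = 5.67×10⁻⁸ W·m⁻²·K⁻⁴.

A = 4πr² = 4π × (0.073)² = 0.0670 m².
Q = σA(T⁴ − T_s⁴). T⁴ − T_s⁴ = (2100)⁴ − (676)⁴ = 1.94×10^13 − 2.09×10^11 = 1.92×10^13 K⁴.
Q = 5.67×10⁻⁸ × 0.0670 × 1.92×10^13 = 73100 W.

Q ≈ 73100 W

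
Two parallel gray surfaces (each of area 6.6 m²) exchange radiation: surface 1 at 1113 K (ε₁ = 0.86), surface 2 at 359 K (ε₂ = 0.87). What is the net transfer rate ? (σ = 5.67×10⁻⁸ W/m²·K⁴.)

For two large parallel gray plates, q = σ(T₁⁴ − T₂⁴) / (1/ε₁ + 1/ε₂ − 1).
1/ε₁ + 1/ε₂ − 1 = 1/0.86 + 1/0.87 − 1 = 1.312.
T₁⁴ − T₂⁴ = 1.53×10^12 − 1.66×10^10 = 1.52×10^12 K⁴.
q = 5.67×10⁻⁸ × 1.52×10^12 / 1.312 = 65600 W/m².
Q = q·A = 65600 × 6.6 = 4.33×10^5 W.

Q ≈ 4.33×10^5 W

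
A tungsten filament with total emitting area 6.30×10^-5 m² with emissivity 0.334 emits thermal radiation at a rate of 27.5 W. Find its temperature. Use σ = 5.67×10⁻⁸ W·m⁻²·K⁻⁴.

T ≈ 2190 K

From P = εσAT⁴, T = (P / εσA)^(1/4) = (27.5 / (0.334 × 5.67×10⁻⁸ × 6.30×10^-5))^(1/4).
T = (2.30×10^13)^(1/4) = 2190 K.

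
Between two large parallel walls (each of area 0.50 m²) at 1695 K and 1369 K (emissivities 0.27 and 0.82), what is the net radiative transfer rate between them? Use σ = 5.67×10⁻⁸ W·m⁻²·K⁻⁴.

For two large parallel gray plates, q = σ(T₁⁴ − T₂⁴) / (1/ε₁ + 1/ε₂ − 1).
1/ε₁ + 1/ε₂ − 1 = 1/0.27 + 1/0.82 − 1 = 3.923.
T₁⁴ − T₂⁴ = 8.25×10^12 − 3.51×10^12 = 4.74×10^12 K⁴.
q = 5.67×10⁻⁸ × 4.74×10^12 / 3.923 = 68500 W/m².
Q = q·A = 68500 × 0.50 = 34300 W.

Q ≈ 34300 W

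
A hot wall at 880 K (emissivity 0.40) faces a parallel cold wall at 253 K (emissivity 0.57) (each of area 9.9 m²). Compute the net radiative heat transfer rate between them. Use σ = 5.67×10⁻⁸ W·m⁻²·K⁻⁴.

For two large parallel gray plates, q = σ(T₁⁴ − T₂⁴) / (1/ε₁ + 1/ε₂ − 1).
1/ε₁ + 1/ε₂ − 1 = 1/0.40 + 1/0.57 − 1 = 3.254.
T₁⁴ − T₂⁴ = 6.00×10^11 − 4.10×10^9 = 5.96×10^11 K⁴.
q = 5.67×10⁻⁸ × 5.96×10^11 / 3.254 = 10400 W/m².
Q = q·A = 10400 × 9.9 = 1.03×10^5 W.

Q ≈ 1.03×10^5 W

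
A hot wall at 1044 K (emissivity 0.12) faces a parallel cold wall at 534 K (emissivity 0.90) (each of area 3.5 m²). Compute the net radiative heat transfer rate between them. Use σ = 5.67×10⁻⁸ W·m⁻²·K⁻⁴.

Q ≈ 26000 W

For two large parallel gray plates, q = σ(T₁⁴ − T₂⁴) / (1/ε₁ + 1/ε₂ − 1).
1/ε₁ + 1/ε₂ − 1 = 1/0.12 + 1/0.90 − 1 = 8.444.
T₁⁴ − T₂⁴ = 1.19×10^12 − 8.13×10^10 = 1.11×10^12 K⁴.
q = 5.67×10⁻⁸ × 1.11×10^12 / 8.444 = 7430 W/m².
Q = q·A = 7430 × 3.5 = 26000 W.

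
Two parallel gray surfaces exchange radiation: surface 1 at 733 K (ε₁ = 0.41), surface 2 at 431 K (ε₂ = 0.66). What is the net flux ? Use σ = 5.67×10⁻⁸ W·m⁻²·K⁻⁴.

q ≈ 4880 W/m²

For two large parallel gray plates, q = σ(T₁⁴ − T₂⁴) / (1/ε₁ + 1/ε₂ − 1).
1/ε₁ + 1/ε₂ − 1 = 1/0.41 + 1/0.66 − 1 = 2.954.
T₁⁴ − T₂⁴ = 2.89×10^11 − 3.45×10^10 = 2.54×10^11 K⁴.
q = 5.67×10⁻⁸ × 2.54×10^11 / 2.954 = 4880 W/m².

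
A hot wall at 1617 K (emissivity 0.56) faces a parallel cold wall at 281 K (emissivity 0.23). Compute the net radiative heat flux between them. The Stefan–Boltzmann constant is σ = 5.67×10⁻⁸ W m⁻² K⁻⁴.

For two large parallel gray plates, q = σ(T₁⁴ − T₂⁴) / (1/ε₁ + 1/ε₂ − 1).
1/ε₁ + 1/ε₂ − 1 = 1/0.56 + 1/0.23 − 1 = 5.134.
T₁⁴ − T₂⁴ = 6.84×10^12 − 6.23×10^9 = 6.83×10^12 K⁴.
q = 5.67×10⁻⁸ × 6.83×10^12 / 5.134 = 75400 W/m².

q ≈ 75400 W/m²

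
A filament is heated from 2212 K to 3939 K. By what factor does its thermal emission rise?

P ∝ T⁴, so the ratio is (3939/2212)⁴ = (1.781)⁴ = 10.1.

ratio ≈ 10.1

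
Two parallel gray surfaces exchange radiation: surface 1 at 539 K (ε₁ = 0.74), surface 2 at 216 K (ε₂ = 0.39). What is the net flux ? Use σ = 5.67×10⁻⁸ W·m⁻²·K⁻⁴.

q ≈ 1600 W/m²

For two large parallel gray plates, q = σ(T₁⁴ − T₂⁴) / (1/ε₁ + 1/ε₂ − 1).
1/ε₁ + 1/ε₂ − 1 = 1/0.74 + 1/0.39 − 1 = 2.915.
T₁⁴ − T₂⁴ = 8.44×10^10 − 2.18×10^9 = 8.22×10^10 K⁴.
q = 5.67×10⁻⁸ × 8.22×10^10 / 2.915 = 1600 W/m².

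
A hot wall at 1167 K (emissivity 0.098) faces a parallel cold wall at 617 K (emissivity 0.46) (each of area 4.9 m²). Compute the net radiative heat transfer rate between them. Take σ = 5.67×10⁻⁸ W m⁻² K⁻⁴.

Q ≈ 41800 W

For two large parallel gray plates, q = σ(T₁⁴ − T₂⁴) / (1/ε₁ + 1/ε₂ − 1).
1/ε₁ + 1/ε₂ − 1 = 1/0.098 + 1/0.46 − 1 = 11.38.
T₁⁴ − T₂⁴ = 1.85×10^12 − 1.45×10^11 = 1.71×10^12 K⁴.
q = 5.67×10⁻⁸ × 1.71×10^12 / 11.38 = 8520 W/m².
Q = q·A = 8520 × 4.9 = 41800 W.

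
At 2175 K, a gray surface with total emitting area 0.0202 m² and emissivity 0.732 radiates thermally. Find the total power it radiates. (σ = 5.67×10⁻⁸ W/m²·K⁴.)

P ≈ 18800 W

P = εσAT⁴ = 0.732 × 5.67×10⁻⁸ × 0.0202 × (2175)⁴ = 0.732 × 5.67×10⁻⁸ × 0.0202 × 2.24×10^13.
P = 18800 W.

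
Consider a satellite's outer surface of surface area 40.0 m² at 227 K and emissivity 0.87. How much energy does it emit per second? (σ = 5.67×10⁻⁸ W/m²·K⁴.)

Stefan–Boltzmann: P = εσAT⁴ = 0.87 × 5.67×10⁻⁸ × 40.0 × (227)⁴ = 0.87 × 5.67×10⁻⁸ × 40.0 × 2.66×10^9.
P = 5240 W.

P ≈ 5240 W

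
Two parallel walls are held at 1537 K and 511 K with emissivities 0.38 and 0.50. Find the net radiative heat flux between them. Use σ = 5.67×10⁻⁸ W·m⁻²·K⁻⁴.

q ≈ 86100 W/m²

For two large parallel gray plates, q = σ(T₁⁴ − T₂⁴) / (1/ε₁ + 1/ε₂ − 1).
1/ε₁ + 1/ε₂ − 1 = 1/0.38 + 1/0.50 − 1 = 3.632.
T₁⁴ − T₂⁴ = 5.58×10^12 − 6.82×10^10 = 5.51×10^12 K⁴.
q = 5.67×10⁻⁸ × 5.51×10^12 / 3.632 = 86100 W/m².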